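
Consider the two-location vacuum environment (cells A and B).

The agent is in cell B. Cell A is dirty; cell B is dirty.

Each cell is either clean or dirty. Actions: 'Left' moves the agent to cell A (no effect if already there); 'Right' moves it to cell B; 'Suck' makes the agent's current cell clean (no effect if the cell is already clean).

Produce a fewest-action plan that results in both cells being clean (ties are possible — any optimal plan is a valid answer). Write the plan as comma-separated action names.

Suck, Left, Suck

1) do Suck; now in B — A dirty, B clean
2) do Left; now in A — A dirty, B clean
3) do Suck; now in A — A clean, B clean
min 3: Suck B + move + Suck A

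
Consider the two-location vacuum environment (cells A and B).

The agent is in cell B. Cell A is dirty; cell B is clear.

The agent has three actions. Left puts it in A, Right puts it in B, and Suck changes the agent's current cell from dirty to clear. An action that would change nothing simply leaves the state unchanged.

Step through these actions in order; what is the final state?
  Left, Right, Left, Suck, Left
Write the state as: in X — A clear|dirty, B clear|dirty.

in A — A clear, B clear

[1] after Left: in A — A dirty, B clear
[2] after Right: in B — A dirty, B clear
[3] after Left: in A — A dirty, B clear
[4] after Suck: in A — A clear, B clear
[5] after Left: in A — A clear, B clear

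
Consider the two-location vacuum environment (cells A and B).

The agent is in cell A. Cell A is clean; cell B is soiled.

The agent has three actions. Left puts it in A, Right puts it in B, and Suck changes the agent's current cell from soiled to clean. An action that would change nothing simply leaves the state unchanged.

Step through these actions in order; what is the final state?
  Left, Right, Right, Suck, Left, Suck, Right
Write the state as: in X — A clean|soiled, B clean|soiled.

in B — A clean, B clean

1) do Left; now in A — A clean, B soiled
2) do Right; now in B — A clean, B soiled
3) do Right; now in B — A clean, B soiled
4) do Suck; now in B — A clean, B clean
5) do Left; now in A — A clean, B clean
6) do Suck; now in A — A clean, B clean
7) do Right; now in B — A clean, B clean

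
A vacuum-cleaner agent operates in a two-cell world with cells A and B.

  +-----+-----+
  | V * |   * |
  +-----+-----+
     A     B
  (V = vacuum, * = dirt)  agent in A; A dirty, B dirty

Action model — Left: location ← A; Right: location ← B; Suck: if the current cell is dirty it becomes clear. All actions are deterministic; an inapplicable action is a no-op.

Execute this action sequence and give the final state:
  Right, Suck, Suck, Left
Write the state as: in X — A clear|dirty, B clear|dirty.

t=1 Right ⇒ in B — A dirty, B dirty
t=2 Suck ⇒ in B — A dirty, B clear
t=3 Suck ⇒ in B — A dirty, B clear
t=4 Left ⇒ in A — A dirty, B clear

in A — A dirty, B clear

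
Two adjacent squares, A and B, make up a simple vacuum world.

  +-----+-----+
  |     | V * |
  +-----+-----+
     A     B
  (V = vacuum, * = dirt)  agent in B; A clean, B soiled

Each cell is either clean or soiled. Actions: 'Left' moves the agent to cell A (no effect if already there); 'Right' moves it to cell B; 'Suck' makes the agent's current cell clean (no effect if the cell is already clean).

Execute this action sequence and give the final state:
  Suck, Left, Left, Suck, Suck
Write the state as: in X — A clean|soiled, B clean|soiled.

in A — A clean, B clean

1. Suck → in B — A clean, B clean
2. Left → in A — A clean, B clean
3. Left → in A — A clean, B clean
4. Suck → in A — A clean, B clean
5. Suck → in A — A clean, B clean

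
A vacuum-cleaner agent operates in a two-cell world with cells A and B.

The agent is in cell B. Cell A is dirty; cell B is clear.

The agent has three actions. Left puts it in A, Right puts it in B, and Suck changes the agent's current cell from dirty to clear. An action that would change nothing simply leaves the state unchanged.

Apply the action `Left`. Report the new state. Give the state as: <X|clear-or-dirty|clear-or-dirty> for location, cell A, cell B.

start: <B|dirty|clear>
1) do Left; now <A|dirty|clear>

<A|dirty|clear>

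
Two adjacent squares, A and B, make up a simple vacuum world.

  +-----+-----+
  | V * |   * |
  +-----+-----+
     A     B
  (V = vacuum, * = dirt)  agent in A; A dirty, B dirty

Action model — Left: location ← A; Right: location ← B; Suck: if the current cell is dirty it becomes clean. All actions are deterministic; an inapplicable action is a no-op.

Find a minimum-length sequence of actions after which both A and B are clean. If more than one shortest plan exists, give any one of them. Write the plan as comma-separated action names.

[1] after Suck: loc=A A=clean B=dirty
[2] after Right: loc=B A=clean B=dirty
[3] after Suck: loc=B A=clean B=clean
min 3: Suck A + move + Suck B

Suck, Right, Suck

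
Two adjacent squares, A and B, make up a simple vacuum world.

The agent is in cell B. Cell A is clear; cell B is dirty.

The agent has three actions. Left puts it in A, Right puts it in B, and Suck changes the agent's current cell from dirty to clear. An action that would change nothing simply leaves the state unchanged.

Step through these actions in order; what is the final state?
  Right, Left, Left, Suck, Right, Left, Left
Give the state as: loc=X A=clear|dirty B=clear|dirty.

loc=A A=clear B=dirty

t=1 Right ⇒ loc=B A=clear B=dirty
t=2 Left ⇒ loc=A A=clear B=dirty
t=3 Left ⇒ loc=A A=clear B=dirty
t=4 Suck ⇒ loc=A A=clear B=dirty
t=5 Right ⇒ loc=B A=clear B=dirty
t=6 Left ⇒ loc=A A=clear B=dirty
t=7 Left ⇒ loc=A A=clear B=dirty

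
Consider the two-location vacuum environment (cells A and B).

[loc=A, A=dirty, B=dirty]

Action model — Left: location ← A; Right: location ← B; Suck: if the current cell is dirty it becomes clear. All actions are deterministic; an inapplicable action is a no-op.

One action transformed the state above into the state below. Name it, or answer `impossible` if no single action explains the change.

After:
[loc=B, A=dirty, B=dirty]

try  Left: <A|dirty|dirty>
try Right: <B|dirty|dirty>  ← match
try  Suck: <A|clear|dirty>

Right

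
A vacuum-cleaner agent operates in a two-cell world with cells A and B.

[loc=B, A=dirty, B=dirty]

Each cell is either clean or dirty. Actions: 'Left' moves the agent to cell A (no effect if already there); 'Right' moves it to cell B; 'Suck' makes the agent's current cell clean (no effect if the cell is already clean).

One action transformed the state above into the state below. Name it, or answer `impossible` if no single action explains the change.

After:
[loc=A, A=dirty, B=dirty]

try  Left: <A|dirty|dirty>  ← match
try Right: <B|dirty|dirty>
try  Suck: <B|dirty|clean>

Left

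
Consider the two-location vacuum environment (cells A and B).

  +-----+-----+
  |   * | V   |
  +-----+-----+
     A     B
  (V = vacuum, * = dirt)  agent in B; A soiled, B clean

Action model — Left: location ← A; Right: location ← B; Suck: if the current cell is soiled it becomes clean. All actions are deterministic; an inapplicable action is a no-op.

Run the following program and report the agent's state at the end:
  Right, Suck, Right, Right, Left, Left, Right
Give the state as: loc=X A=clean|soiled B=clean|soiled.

loc=B A=soiled B=clean

step 1/7 (Right): loc=B A=soiled B=clean
step 2/7 (Suck): loc=B A=soiled B=clean
step 3/7 (Right): loc=B A=soiled B=clean
step 4/7 (Right): loc=B A=soiled B=clean
step 5/7 (Left): loc=A A=soiled B=clean
step 6/7 (Left): loc=A A=soiled B=clean
step 7/7 (Right): loc=B A=soiled B=clean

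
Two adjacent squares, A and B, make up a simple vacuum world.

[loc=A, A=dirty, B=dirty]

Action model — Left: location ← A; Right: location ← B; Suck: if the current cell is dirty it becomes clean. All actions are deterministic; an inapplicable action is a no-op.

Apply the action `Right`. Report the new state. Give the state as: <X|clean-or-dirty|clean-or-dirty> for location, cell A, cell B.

<B|dirty|dirty>

start: <A|dirty|dirty>
[1] after Right: <B|dirty|dirty>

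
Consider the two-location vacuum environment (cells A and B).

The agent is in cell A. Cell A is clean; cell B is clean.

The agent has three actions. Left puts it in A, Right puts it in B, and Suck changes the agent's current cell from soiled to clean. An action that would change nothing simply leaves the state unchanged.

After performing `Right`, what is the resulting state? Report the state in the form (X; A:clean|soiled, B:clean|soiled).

(B; A:clean, B:clean)

start: (A; A:clean, B:clean)
step 1/1 (Right): (B; A:clean, B:clean)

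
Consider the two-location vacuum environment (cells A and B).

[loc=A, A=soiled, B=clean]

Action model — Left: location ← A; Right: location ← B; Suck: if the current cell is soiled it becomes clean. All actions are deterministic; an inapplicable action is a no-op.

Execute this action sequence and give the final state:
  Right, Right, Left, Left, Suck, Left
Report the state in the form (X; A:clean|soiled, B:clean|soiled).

1. Right → (B; A:soiled, B:clean)
2. Right → (B; A:soiled, B:clean)
3. Left → (A; A:soiled, B:clean)
4. Left → (A; A:soiled, B:clean)
5. Suck → (A; A:clean, B:clean)
6. Left → (A; A:clean, B:clean)

(A; A:clean, B:clean)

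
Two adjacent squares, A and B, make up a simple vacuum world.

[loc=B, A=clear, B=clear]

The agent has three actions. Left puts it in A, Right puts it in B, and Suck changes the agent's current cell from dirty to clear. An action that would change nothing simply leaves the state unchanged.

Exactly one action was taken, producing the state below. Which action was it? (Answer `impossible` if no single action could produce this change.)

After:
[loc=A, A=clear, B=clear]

try  Left: (A; A:clear, B:clear)  ← match
try Right: (B; A:clear, B:clear)
try  Suck: (B; A:clear, B:clear)

Left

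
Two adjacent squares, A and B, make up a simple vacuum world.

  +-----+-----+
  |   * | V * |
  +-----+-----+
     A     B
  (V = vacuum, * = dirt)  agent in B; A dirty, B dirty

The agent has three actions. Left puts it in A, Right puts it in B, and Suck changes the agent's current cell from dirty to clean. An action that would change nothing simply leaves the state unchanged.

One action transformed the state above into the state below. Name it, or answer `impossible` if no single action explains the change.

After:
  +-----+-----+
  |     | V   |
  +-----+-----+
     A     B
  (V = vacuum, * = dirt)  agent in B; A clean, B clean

impossible

try  Left: <A|dirty|dirty>
try Right: <B|dirty|dirty>
try  Suck: <B|dirty|clean>
no single action produces the after-state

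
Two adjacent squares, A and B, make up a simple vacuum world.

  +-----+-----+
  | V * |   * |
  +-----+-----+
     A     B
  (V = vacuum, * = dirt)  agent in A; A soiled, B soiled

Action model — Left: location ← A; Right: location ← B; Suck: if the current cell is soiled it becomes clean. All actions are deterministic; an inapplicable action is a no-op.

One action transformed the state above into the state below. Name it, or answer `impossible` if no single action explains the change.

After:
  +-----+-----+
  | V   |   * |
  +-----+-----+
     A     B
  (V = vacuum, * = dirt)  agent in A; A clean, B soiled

Suck

try  Left: in A — A soiled, B soiled
try Right: in B — A soiled, B soiled
try  Suck: in A — A clean, B soiled  ← match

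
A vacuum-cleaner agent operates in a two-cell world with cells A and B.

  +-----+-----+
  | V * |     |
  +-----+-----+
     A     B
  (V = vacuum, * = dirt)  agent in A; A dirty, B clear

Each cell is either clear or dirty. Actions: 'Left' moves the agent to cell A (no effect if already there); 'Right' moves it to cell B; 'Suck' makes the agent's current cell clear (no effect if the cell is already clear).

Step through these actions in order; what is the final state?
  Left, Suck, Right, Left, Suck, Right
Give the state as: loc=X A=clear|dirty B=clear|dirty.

loc=B A=clear B=clear

t=1 Left ⇒ loc=A A=dirty B=clear
t=2 Suck ⇒ loc=A A=clear B=clear
t=3 Right ⇒ loc=B A=clear B=clear
t=4 Left ⇒ loc=A A=clear B=clear
t=5 Suck ⇒ loc=A A=clear B=clear
t=6 Right ⇒ loc=B A=clear B=clear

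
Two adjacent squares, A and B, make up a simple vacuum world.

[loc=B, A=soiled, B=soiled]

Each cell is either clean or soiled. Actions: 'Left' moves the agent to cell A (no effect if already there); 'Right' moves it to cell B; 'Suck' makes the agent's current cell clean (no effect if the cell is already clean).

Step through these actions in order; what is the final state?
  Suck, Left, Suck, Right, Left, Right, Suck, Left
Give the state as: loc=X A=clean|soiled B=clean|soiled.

Suck (#1): loc=B A=soiled B=clean
Left (#2): loc=A A=soiled B=clean
Suck (#3): loc=A A=clean B=clean
Right (#4): loc=B A=clean B=clean
Left (#5): loc=A A=clean B=clean
Right (#6): loc=B A=clean B=clean
Suck (#7): loc=B A=clean B=clean
Left (#8): loc=A A=clean B=clean

loc=A A=clean B=clean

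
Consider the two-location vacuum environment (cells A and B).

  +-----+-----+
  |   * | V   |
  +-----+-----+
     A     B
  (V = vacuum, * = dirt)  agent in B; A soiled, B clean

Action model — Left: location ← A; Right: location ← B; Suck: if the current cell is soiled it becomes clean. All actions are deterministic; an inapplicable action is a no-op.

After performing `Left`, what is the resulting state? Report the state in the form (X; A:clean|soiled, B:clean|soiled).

start: (B; A:soiled, B:clean)
step 1/1 (Left): (A; A:soiled, B:clean)

(A; A:soiled, B:clean)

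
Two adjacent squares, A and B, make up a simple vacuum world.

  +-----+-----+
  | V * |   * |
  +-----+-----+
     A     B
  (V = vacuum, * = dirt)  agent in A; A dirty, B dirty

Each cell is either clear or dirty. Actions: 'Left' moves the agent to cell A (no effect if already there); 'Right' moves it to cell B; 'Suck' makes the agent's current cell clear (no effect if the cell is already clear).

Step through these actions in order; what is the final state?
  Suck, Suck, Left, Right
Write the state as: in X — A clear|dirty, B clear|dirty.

in B — A clear, B dirty

1) do Suck; now in A — A clear, B dirty
2) do Suck; now in A — A clear, B dirty
3) do Left; now in A — A clear, B dirty
4) do Right; now in B — A clear, B dirty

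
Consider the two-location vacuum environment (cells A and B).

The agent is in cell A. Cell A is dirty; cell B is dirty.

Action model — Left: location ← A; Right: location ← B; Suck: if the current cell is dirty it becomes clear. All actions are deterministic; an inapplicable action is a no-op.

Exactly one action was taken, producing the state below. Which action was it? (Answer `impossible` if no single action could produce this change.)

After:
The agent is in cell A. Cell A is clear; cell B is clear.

try  Left: (A; A:dirty, B:dirty)
try Right: (B; A:dirty, B:dirty)
try  Suck: (A; A:clear, B:dirty)
no single action produces the after-state

impossible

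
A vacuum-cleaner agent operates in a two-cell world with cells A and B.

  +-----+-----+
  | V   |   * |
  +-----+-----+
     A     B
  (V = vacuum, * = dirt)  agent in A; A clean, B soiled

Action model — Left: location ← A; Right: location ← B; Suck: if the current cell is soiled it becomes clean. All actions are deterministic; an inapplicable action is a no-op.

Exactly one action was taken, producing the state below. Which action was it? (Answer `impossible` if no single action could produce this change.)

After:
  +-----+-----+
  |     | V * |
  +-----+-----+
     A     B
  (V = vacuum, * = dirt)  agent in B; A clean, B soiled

try  Left: <A|clean|soiled>
try Right: <B|clean|soiled>  ← match
try  Suck: <A|clean|soiled>

Right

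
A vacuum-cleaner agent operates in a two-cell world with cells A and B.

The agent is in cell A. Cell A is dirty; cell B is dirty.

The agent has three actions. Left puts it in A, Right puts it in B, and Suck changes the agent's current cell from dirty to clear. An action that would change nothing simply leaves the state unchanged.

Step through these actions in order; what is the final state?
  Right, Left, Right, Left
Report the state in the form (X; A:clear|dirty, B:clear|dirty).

(A; A:dirty, B:dirty)

[1] after Right: (B; A:dirty, B:dirty)
[2] after Left: (A; A:dirty, B:dirty)
[3] after Right: (B; A:dirty, B:dirty)
[4] after Left: (A; A:dirty, B:dirty)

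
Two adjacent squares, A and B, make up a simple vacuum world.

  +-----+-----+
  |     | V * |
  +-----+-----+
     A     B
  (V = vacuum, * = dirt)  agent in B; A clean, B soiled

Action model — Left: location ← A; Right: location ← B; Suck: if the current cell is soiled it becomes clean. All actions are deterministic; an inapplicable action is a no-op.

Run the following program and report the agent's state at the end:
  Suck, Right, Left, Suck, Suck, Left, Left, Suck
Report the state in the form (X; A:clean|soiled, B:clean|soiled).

t=1 Suck ⇒ (B; A:clean, B:clean)
t=2 Right ⇒ (B; A:clean, B:clean)
t=3 Left ⇒ (A; A:clean, B:clean)
t=4 Suck ⇒ (A; A:clean, B:clean)
t=5 Suck ⇒ (A; A:clean, B:clean)
t=6 Left ⇒ (A; A:clean, B:clean)
t=7 Left ⇒ (A; A:clean, B:clean)
t=8 Suck ⇒ (A; A:clean, B:clean)

(A; A:clean, B:clean)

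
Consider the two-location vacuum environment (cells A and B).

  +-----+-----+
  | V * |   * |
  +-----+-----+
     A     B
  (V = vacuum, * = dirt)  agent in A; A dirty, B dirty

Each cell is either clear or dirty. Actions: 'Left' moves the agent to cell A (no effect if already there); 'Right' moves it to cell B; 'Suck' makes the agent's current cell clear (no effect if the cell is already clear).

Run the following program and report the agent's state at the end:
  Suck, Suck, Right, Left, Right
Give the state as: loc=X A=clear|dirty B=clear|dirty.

loc=B A=clear B=dirty

1) do Suck; now loc=A A=clear B=dirty
2) do Suck; now loc=A A=clear B=dirty
3) do Right; now loc=B A=clear B=dirty
4) do Left; now loc=A A=clear B=dirty
5) do Right; now loc=B A=clear B=dirty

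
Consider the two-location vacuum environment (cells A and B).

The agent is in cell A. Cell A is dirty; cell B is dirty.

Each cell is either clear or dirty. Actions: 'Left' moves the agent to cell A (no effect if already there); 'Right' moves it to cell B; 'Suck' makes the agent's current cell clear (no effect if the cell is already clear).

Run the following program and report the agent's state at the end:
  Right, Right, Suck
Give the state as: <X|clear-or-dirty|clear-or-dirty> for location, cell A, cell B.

<B|dirty|clear>

t=1 Right ⇒ <B|dirty|dirty>
t=2 Right ⇒ <B|dirty|dirty>
t=3 Suck ⇒ <B|dirty|clear>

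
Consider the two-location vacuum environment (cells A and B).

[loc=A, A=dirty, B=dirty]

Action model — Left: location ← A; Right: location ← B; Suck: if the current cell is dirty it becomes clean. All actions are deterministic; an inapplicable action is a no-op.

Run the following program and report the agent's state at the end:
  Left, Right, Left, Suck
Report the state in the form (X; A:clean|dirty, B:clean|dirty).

[1] after Left: (A; A:dirty, B:dirty)
[2] after Right: (B; A:dirty, B:dirty)
[3] after Left: (A; A:dirty, B:dirty)
[4] after Suck: (A; A:clean, B:dirty)

(A; A:clean, B:dirty)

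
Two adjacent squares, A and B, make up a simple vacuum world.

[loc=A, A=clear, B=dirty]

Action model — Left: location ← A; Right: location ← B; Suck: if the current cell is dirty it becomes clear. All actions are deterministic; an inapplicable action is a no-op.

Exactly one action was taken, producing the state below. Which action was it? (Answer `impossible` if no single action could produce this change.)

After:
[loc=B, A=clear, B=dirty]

Right

try  Left: <A|clear|dirty>
try Right: <B|clear|dirty>  ← match
try  Suck: <A|clear|dirty>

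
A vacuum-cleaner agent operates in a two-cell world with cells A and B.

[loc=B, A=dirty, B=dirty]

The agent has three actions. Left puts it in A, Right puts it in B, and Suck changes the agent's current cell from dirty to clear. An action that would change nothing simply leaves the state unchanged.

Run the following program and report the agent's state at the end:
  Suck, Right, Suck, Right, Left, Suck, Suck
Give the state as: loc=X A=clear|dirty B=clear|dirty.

loc=A A=clear B=clear

step 1/7 (Suck): loc=B A=dirty B=clear
step 2/7 (Right): loc=B A=dirty B=clear
step 3/7 (Suck): loc=B A=dirty B=clear
step 4/7 (Right): loc=B A=dirty B=clear
step 5/7 (Left): loc=A A=dirty B=clear
step 6/7 (Suck): loc=A A=clear B=clear
step 7/7 (Suck): loc=A A=clear B=clear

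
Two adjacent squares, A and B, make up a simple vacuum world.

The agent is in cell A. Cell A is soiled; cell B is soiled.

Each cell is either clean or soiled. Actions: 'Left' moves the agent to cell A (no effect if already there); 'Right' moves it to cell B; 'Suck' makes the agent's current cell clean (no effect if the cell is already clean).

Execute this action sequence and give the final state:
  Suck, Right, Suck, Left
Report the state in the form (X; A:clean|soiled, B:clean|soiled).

(A; A:clean, B:clean)

1) do Suck; now (A; A:clean, B:soiled)
2) do Right; now (B; A:clean, B:soiled)
3) do Suck; now (B; A:clean, B:clean)
4) do Left; now (A; A:clean, B:clean)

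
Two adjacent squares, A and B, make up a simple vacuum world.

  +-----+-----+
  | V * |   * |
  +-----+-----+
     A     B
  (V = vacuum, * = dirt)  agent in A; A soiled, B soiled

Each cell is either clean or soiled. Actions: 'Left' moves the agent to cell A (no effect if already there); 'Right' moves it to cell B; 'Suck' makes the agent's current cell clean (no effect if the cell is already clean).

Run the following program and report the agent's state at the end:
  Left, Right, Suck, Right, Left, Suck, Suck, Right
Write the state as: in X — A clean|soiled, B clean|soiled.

[1] after Left: in A — A soiled, B soiled
[2] after Right: in B — A soiled, B soiled
[3] after Suck: in B — A soiled, B clean
[4] after Right: in B — A soiled, B clean
[5] after Left: in A — A soiled, B clean
[6] after Suck: in A — A clean, B clean
[7] after Suck: in A — A clean, B clean
[8] after Right: in B — A clean, B clean

in B — A clean, B clean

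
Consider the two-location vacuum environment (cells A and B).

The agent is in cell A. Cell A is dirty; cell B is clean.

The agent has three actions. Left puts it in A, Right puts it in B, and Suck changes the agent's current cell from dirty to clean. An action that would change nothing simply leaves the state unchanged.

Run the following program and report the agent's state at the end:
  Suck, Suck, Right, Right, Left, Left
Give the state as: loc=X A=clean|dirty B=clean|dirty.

loc=A A=clean B=clean

1. Suck → loc=A A=clean B=clean
2. Suck → loc=A A=clean B=clean
3. Right → loc=B A=clean B=clean
4. Right → loc=B A=clean B=clean
5. Left → loc=A A=clean B=clean
6. Left → loc=A A=clean B=clean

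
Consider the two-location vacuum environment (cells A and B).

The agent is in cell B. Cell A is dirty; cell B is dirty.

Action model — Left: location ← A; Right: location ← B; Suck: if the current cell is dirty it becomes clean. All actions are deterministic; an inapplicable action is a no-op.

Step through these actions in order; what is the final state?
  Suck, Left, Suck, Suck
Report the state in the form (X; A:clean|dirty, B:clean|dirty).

(A; A:clean, B:clean)

t=1 Suck ⇒ (B; A:dirty, B:clean)
t=2 Left ⇒ (A; A:dirty, B:clean)
t=3 Suck ⇒ (A; A:clean, B:clean)
t=4 Suck ⇒ (A; A:clean, B:clean)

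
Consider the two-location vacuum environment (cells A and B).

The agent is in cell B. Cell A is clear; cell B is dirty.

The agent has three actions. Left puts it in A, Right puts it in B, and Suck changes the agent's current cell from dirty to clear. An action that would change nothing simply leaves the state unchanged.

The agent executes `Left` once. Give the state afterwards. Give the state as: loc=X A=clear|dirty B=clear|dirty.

start: loc=B A=clear B=dirty
Left (#1): loc=A A=clear B=dirty

loc=A A=clear B=dirty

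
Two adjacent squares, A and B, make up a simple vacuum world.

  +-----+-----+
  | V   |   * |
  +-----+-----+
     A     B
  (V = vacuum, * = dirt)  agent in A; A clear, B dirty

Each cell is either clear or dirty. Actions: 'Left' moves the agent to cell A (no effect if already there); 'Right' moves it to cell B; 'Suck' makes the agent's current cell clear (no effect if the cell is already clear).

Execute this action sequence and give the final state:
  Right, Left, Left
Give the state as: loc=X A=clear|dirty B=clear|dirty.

[1] after Right: loc=B A=clear B=dirty
[2] after Left: loc=A A=clear B=dirty
[3] after Left: loc=A A=clear B=dirty

loc=A A=clear B=dirty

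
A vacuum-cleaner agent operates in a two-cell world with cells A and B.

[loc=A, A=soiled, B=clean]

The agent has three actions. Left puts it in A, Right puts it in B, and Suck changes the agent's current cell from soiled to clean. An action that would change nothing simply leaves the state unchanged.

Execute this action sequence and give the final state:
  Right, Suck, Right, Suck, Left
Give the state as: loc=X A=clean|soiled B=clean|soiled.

t=1 Right ⇒ loc=B A=soiled B=clean
t=2 Suck ⇒ loc=B A=soiled B=clean
t=3 Right ⇒ loc=B A=soiled B=clean
t=4 Suck ⇒ loc=B A=soiled B=clean
t=5 Left ⇒ loc=A A=soiled B=clean

loc=A A=soiled B=clean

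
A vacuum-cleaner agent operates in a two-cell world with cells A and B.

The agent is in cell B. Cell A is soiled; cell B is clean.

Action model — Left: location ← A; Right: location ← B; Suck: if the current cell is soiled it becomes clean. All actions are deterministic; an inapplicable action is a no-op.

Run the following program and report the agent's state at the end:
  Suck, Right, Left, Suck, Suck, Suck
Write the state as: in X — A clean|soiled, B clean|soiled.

in A — A clean, B clean

[1] after Suck: in B — A soiled, B clean
[2] after Right: in B — A soiled, B clean
[3] after Left: in A — A soiled, B clean
[4] after Suck: in A — A clean, B clean
[5] after Suck: in A — A clean, B clean
[6] after Suck: in A — A clean, B clean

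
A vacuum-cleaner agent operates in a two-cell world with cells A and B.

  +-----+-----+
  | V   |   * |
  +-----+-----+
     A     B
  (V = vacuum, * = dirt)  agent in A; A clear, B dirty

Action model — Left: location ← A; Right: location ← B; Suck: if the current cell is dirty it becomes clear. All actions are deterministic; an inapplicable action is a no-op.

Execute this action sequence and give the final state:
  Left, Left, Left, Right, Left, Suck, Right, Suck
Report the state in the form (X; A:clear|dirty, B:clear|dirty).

Left (#1): (A; A:clear, B:dirty)
Left (#2): (A; A:clear, B:dirty)
Left (#3): (A; A:clear, B:dirty)
Right (#4): (B; A:clear, B:dirty)
Left (#5): (A; A:clear, B:dirty)
Suck (#6): (A; A:clear, B:dirty)
Right (#7): (B; A:clear, B:dirty)
Suck (#8): (B; A:clear, B:clear)

(B; A:clear, B:clear)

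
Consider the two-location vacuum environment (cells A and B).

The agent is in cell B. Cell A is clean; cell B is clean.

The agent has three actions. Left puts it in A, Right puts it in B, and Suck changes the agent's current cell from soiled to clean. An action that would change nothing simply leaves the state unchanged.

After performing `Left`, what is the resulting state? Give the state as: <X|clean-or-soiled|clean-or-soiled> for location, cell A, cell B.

start: <B|clean|clean>
1. Left → <A|clean|clean>

<A|clean|clean>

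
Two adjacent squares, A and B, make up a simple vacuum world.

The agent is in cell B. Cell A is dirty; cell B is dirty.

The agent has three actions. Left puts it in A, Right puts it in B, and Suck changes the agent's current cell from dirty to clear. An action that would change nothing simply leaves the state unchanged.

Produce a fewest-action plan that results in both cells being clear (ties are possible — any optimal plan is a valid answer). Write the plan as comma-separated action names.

Suck, Left, Suck

step 1/3 (Suck): in B — A dirty, B clear
step 2/3 (Left): in A — A dirty, B clear
step 3/3 (Suck): in A — A clear, B clear
min 3: Suck B + move + Suck A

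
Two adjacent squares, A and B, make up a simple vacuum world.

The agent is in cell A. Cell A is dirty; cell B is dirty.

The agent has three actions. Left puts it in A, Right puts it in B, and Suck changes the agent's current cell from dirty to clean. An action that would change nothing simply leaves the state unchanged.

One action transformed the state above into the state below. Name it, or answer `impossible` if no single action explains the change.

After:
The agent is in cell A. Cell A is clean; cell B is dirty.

try  Left: (A; A:dirty, B:dirty)
try Right: (B; A:dirty, B:dirty)
try  Suck: (A; A:clean, B:dirty)  ← match

Suck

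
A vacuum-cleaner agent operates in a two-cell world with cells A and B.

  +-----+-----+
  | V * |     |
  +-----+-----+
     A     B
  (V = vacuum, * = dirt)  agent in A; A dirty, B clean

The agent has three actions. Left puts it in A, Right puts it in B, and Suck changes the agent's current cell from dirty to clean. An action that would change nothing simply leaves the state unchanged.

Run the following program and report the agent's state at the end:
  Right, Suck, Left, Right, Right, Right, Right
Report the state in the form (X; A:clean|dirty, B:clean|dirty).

1. Right → (B; A:dirty, B:clean)
2. Suck → (B; A:dirty, B:clean)
3. Left → (A; A:dirty, B:clean)
4. Right → (B; A:dirty, B:clean)
5. Right → (B; A:dirty, B:clean)
6. Right → (B; A:dirty, B:clean)
7. Right → (B; A:dirty, B:clean)

(B; A:dirty, B:clean)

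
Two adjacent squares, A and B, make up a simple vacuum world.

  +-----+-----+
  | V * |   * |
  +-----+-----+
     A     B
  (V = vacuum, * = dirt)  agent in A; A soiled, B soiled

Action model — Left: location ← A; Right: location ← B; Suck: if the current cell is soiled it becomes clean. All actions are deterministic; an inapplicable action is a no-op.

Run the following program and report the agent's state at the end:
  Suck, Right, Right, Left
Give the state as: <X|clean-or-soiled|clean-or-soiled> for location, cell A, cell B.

step 1/4 (Suck): <A|clean|soiled>
step 2/4 (Right): <B|clean|soiled>
step 3/4 (Right): <B|clean|soiled>
step 4/4 (Left): <A|clean|soiled>

<A|clean|soiled>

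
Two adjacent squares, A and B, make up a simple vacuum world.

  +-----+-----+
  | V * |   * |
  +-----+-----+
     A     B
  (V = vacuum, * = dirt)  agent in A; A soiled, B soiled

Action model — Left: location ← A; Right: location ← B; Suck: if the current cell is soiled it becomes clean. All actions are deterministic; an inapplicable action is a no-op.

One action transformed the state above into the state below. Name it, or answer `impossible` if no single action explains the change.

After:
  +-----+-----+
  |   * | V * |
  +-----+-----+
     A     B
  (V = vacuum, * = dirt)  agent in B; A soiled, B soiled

try  Left: <A|soiled|soiled>
try Right: <B|soiled|soiled>  ← match
try  Suck: <A|clean|soiled>

Right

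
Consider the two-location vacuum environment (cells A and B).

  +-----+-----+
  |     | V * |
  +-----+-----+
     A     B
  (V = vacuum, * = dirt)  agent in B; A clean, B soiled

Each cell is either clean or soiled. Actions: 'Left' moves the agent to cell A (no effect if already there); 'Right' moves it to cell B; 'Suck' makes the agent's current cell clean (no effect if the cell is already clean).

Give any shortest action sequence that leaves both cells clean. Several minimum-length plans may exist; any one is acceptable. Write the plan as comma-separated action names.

Suck

[1] after Suck: <B|clean|clean>
min 1: B is soiled, one Suck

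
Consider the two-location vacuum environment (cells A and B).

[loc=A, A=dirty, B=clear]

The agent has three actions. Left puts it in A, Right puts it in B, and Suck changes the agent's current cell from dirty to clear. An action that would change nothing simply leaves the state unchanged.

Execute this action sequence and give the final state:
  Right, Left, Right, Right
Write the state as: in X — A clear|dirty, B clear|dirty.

t=1 Right ⇒ in B — A dirty, B clear
t=2 Left ⇒ in A — A dirty, B clear
t=3 Right ⇒ in B — A dirty, B clear
t=4 Right ⇒ in B — A dirty, B clear

in B — A dirty, B clear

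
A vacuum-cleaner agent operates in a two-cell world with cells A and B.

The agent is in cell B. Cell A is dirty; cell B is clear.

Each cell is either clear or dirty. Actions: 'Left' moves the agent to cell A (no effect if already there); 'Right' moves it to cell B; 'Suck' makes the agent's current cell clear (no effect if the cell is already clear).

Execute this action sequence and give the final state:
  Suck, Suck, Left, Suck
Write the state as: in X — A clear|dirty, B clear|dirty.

1) do Suck; now in B — A dirty, B clear
2) do Suck; now in B — A dirty, B clear
3) do Left; now in A — A dirty, B clear
4) do Suck; now in A — A clear, B clear

in A — A clear, B clear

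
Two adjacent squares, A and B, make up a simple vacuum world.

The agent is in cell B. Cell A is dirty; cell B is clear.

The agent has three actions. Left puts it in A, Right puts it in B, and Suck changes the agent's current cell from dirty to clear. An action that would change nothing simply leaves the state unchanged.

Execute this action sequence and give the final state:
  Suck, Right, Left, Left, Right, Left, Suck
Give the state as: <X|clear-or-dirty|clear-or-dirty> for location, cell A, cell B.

<A|clear|clear>

step 1/7 (Suck): <B|dirty|clear>
step 2/7 (Right): <B|dirty|clear>
step 3/7 (Left): <A|dirty|clear>
step 4/7 (Left): <A|dirty|clear>
step 5/7 (Right): <B|dirty|clear>
step 6/7 (Left): <A|dirty|clear>
step 7/7 (Suck): <A|clear|clear>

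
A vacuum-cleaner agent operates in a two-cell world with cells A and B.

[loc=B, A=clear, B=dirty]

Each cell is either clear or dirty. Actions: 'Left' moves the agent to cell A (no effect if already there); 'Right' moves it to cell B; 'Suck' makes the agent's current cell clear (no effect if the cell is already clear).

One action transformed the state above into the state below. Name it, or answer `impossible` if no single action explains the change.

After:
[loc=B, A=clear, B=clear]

try  Left: in A — A clear, B dirty
try Right: in B — A clear, B dirty
try  Suck: in B — A clear, B clear  ← match

Suck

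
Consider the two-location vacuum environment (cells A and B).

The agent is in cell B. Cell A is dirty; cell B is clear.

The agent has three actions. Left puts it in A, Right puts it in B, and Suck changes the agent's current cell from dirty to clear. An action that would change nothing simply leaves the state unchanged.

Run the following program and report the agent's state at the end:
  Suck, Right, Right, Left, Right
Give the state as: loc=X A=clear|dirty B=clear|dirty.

loc=B A=dirty B=clear

1. Suck → loc=B A=dirty B=clear
2. Right → loc=B A=dirty B=clear
3. Right → loc=B A=dirty B=clear
4. Left → loc=A A=dirty B=clear
5. Right → loc=B A=dirty B=clear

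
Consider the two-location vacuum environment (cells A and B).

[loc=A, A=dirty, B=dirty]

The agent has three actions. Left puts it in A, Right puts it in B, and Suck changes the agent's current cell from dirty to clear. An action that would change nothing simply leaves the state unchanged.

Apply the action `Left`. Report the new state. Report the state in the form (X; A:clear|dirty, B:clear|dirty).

(A; A:dirty, B:dirty)

start: (A; A:dirty, B:dirty)
Left (#1): (A; A:dirty, B:dirty)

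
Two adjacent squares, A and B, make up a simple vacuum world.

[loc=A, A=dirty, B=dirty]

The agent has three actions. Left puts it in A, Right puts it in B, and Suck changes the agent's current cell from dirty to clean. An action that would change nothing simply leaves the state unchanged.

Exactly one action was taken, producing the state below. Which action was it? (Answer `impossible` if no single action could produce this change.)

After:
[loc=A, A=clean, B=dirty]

Suck

try  Left: (A; A:dirty, B:dirty)
try Right: (B; A:dirty, B:dirty)
try  Suck: (A; A:clean, B:dirty)  ← match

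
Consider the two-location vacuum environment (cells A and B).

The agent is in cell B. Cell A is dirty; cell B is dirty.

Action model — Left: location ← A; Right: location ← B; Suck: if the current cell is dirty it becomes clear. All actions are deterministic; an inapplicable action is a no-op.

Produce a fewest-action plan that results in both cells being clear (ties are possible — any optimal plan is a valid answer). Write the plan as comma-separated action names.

Suck (#1): in B — A dirty, B clear
Left (#2): in A — A dirty, B clear
Suck (#3): in A — A clear, B clear
min 3: Suck B + move + Suck A

Suck, Left, Suck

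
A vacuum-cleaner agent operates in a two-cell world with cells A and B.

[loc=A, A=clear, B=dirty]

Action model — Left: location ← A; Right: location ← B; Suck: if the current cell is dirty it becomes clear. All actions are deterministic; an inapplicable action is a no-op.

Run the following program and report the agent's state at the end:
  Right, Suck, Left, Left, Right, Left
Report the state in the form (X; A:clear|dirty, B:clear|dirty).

(A; A:clear, B:clear)

t=1 Right ⇒ (B; A:clear, B:dirty)
t=2 Suck ⇒ (B; A:clear, B:clear)
t=3 Left ⇒ (A; A:clear, B:clear)
t=4 Left ⇒ (A; A:clear, B:clear)
t=5 Right ⇒ (B; A:clear, B:clear)
t=6 Left ⇒ (A; A:clear, B:clear)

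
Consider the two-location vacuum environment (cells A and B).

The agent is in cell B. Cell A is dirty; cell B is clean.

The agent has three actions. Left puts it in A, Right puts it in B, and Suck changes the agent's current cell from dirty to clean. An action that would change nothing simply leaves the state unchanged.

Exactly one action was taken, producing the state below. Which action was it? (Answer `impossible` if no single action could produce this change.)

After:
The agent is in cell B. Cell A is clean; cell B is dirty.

try  Left: loc=A A=dirty B=clean
try Right: loc=B A=dirty B=clean
try  Suck: loc=B A=dirty B=clean
no single action produces the after-state

impossible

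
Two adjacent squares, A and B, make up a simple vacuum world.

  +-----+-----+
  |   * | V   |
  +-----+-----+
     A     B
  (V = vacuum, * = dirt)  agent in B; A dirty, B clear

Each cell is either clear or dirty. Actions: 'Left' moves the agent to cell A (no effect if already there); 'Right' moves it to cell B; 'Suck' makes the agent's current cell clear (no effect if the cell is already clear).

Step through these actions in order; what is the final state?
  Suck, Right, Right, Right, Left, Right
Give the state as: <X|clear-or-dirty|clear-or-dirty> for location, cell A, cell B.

<B|dirty|clear>

1) do Suck; now <B|dirty|clear>
2) do Right; now <B|dirty|clear>
3) do Right; now <B|dirty|clear>
4) do Right; now <B|dirty|clear>
5) do Left; now <A|dirty|clear>
6) do Right; now <B|dirty|clear>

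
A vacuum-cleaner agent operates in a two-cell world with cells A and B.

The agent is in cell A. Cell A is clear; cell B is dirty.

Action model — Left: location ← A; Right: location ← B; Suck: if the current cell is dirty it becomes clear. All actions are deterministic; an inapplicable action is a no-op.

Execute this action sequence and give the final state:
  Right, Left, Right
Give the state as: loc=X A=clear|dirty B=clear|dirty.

loc=B A=clear B=dirty

1. Right → loc=B A=clear B=dirty
2. Left → loc=A A=clear B=dirty
3. Right → loc=B A=clear B=dirty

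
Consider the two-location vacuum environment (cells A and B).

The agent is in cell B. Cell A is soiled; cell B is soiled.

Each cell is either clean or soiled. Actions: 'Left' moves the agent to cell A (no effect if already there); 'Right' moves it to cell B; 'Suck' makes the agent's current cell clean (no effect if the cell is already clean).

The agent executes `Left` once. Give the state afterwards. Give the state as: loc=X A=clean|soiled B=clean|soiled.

start: loc=B A=soiled B=soiled
Left (#1): loc=A A=soiled B=soiled

loc=A A=soiled B=soiled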